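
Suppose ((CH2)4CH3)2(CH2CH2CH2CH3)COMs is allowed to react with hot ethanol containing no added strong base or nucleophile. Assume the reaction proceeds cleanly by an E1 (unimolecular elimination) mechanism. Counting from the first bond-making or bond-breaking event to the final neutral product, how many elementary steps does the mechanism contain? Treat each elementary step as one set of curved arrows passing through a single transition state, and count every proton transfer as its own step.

2

Step 1: The C–O bond breaks with both electrons going to the mesylate; MsO⁻ leaves and a tertiary carbocation remains.
(No 1,2-shift: no single shift to an adjacent carbon would give a more stable cation.)
Step 2: Loss of a β-proton to an ethanol molecule of the solvent: the C–H bonding pair collapses toward the cationic carbon to form the C=C π bond, yielding the alkene.
Total: 2 elementary steps.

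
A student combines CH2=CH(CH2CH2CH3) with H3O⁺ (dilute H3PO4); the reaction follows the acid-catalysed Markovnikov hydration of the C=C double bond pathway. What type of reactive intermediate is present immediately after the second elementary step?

Step 1: The π electrons of the C=C bond attack a proton of H3O⁺; Markovnikov addition places the new C–H on the less-substituted alkene carbon, so the positive charge ends up on the more-substituted carbon — a secondary carbocation. H2O is released.
Step 2: Nucleophilic capture of the cation by H2O produces the protonated alcohol (an oxonium ion).
After step 2 the species present is an oxonium ion.

oxonium ion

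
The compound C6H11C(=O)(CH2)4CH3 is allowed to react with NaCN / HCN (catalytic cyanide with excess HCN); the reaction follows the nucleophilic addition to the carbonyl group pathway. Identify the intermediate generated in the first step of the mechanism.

Step 1: CN⁻ attacks the sp² carbonyl carbon; the C=O π bond breaks and the electrons end up as a lone pair on the alkoxide oxygen of the tetrahedral intermediate.
After step 1 the species present is a tetrahedral alkoxide intermediate.

tetrahedral alkoxide intermediate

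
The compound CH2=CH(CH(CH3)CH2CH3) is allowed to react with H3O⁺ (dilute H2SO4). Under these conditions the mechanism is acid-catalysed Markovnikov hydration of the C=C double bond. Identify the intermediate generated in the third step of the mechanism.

oxonium ion

Step 1: The π electrons of the C=C bond attack a proton of H3O⁺; Markovnikov addition places the new C–H on the less-substituted alkene carbon, so the positive charge ends up on the more-substituted carbon — a secondary carbocation. H2O is released.
Step 2: Carbocation rearrangement: a 1,2-hydride shift from the adjacent sec-butyl carbon converts the initially-formed secondary cation into the more stable tertiary cation.
Step 3: Nucleophilic capture of the cation by H2O produces the protonated alcohol (an oxonium ion).
After step 3 the species present is an oxonium ion.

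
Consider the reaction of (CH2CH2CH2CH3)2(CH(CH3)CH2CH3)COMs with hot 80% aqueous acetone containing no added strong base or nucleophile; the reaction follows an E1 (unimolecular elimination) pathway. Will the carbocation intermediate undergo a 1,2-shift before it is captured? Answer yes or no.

no

The first-formed carbocation is tertiary.
No single 1,2-shift to an adjacent carbon would produce a more-substituted cation than the one already present, so no rearrangement occurs.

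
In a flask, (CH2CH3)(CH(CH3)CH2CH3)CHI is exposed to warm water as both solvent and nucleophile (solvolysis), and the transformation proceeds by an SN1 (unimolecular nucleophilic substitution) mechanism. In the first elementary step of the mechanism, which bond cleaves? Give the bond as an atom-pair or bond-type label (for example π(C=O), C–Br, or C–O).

Step 1: Rate-determining heterolysis of the C–I bond gives I⁻ and a secondary carbocation.
The bond broken in this step is the C–I bond.

C–I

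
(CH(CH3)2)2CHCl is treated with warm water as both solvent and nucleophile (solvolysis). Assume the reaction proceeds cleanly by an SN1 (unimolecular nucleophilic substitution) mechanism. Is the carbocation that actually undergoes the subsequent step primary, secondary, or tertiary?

Step 1: Ionisation: the C–Cl σ-bond cleaves heterolytically; both bonding electrons depart with Cl⁻, leaving a secondary carbocation at the α-carbon.
Step 2: A hydride (H with its bonding pair) migrates from the adjacent isopropyl carbon to the cationic centre — a 1,2-hydride shift — upgrading the secondary cation to a tertiary one.
The cation rearranges from secondary to tertiary via a 1,2-hydride shift from the adjacent isopropyl carbon; the tertiary cation is what reacts next.

tertiary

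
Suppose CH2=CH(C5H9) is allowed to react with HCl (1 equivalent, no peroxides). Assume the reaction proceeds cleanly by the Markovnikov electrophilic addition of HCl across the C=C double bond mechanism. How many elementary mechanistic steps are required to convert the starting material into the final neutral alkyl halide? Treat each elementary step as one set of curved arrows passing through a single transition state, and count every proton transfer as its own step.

3

Step 1: Protonation of the alkene by HCl: the π bond acts as the nucleophile and picks up H⁺, giving the more stable (Markovnikov) secondary carbocation. The H–Cl bond breaks heterolytically, releasing Cl⁻.
Step 2: A hydride (H with its bonding pair) migrates from the adjacent cyclopentyl carbon to the cationic centre — a 1,2-hydride shift — upgrading the secondary cation to a tertiary one.
Step 3: Nucleophilic attack by Cl⁻ on the carbocation completes the addition, giving R–Cl.
Total: 3 elementary steps.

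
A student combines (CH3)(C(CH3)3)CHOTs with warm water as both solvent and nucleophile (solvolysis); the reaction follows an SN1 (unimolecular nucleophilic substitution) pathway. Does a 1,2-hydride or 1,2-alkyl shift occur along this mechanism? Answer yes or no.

The first-formed carbocation is secondary.
The adjacent tert-butyl carbon has no hydrogen but bears methyl groups; migration of one methyl with its bonding pair (a 1,2-methyl shift) places the charge on a tertiary centre.
Tertiary is more stable than secondary, so the shift occurs.

yes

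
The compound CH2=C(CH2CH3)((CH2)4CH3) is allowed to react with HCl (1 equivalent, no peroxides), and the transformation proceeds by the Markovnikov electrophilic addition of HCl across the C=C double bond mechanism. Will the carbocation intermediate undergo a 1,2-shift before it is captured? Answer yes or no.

The first-formed carbocation is tertiary.
No single 1,2-shift to an adjacent carbon would produce a more-substituted cation than the one already present, so no rearrangement occurs.

no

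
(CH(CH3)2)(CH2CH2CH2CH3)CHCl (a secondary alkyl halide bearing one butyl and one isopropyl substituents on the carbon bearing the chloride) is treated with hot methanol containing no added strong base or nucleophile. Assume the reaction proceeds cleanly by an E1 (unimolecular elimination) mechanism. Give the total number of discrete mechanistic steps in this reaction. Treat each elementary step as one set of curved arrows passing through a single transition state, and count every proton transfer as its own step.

3

Step 1: Rate-determining heterolysis of the C–Cl bond gives Cl⁻ and a secondary carbocation.
Step 2: A hydride (H with its bonding pair) migrates from the adjacent isopropyl carbon to the cationic centre — a 1,2-hydride shift — upgrading the secondary cation to a tertiary one.
Step 3: A weak base (a methanol molecule from the solvent) removes a proton from a carbon adjacent to the cationic centre; the electrons of that C–H bond become the new π(C=C) bond, giving the alkene.
Total: 3 elementary steps.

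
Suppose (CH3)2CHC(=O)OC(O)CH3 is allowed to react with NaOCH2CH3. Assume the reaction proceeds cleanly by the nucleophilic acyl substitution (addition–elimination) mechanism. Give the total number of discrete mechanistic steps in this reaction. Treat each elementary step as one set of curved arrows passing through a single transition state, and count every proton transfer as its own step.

2

Step 1: Nucleophilic addition of CH3CH2O⁻ to the acyl carbon breaks the π(C=O) bond and yields a tetrahedral, anionic intermediate.
Step 2: Collapse of the tetrahedral intermediate: the alkoxide oxygen pushes its lone pair back to re-form C=O while CH3CO2⁻ leaves.
Total: 2 elementary steps.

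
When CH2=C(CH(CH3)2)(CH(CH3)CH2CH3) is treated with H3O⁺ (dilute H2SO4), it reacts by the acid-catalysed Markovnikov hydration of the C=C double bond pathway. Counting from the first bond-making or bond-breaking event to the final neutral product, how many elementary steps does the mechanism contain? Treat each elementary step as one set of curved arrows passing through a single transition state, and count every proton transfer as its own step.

Step 1: Protonation of the alkene by H3O⁺: the π bond acts as the nucleophile and picks up H⁺, giving the more stable (Markovnikov) tertiary carbocation. H2O is released.
(No 1,2-shift: no single shift to an adjacent carbon would give a more stable cation.)
Step 2: Nucleophilic capture of the cation by H2O produces the protonated alcohol (an oxonium ion).
Step 3: H2O removes a proton from the oxonium oxygen, regenerating H3O⁺ and giving the neutral alcohol.
Total: 3 elementary steps.

3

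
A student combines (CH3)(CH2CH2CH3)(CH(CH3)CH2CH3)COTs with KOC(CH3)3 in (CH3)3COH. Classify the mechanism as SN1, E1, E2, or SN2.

E2

Conditions: a strong/bulky base with a tertiary substrate bearing a β-hydrogen.
These conditions are the textbook signature of the E2 pathway.
A strong (often hindered) base removes a β-H in concert with loss of the leaving group — bimolecular elimination.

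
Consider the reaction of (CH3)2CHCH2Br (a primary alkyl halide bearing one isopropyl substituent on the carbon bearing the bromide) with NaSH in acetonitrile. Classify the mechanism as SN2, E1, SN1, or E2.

Conditions: a primary substrate with a strong nucleophile in the polar aprotic solvent acetonitrile.
These conditions are the textbook signature of the SN2 pathway.
An unhindered substrate with a strong nucleophile in a polar aprotic solvent favours one-step backside displacement.

SN2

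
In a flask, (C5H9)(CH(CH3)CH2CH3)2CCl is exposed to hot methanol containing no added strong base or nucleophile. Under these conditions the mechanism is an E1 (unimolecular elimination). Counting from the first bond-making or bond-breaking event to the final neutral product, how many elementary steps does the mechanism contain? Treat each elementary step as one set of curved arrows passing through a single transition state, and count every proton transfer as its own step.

2

Step 1: The C–Cl bond breaks with both electrons going to the chloride; Cl⁻ leaves and a tertiary carbocation remains.
(No 1,2-shift: no single shift to an adjacent carbon would give a more stable cation.)
Step 2: A methanol molecule (solvent) deprotonates a β-carbon; as the C–H bond breaks, those electrons form the new alkene π bond.
Total: 2 elementary steps.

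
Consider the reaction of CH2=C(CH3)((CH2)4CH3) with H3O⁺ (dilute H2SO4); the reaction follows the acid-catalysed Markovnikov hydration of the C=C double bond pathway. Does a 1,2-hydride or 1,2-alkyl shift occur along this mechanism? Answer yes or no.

The first-formed carbocation is tertiary.
No single 1,2-shift to an adjacent carbon would produce a more-substituted cation than the one already present, so no rearrangement occurs.

no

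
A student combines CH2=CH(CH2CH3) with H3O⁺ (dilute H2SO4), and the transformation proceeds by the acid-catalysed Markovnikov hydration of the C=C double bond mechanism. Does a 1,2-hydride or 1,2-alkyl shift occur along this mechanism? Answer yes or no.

The first-formed carbocation is secondary.
No single 1,2-shift to an adjacent carbon would produce a more-substituted cation than the one already present, so no rearrangement occurs.

no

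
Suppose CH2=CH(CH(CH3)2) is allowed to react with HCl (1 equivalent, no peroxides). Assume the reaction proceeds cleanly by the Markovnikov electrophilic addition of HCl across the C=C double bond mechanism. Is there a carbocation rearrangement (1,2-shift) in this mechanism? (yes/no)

yes

The first-formed carbocation is secondary.
The adjacent isopropyl carbon already bears 2 other carbon substituents and has a hydrogen to migrate; after a 1,2-hydride shift from that carbon the positive charge sits on a tertiary centre.
Tertiary is more stable than secondary, so the shift occurs.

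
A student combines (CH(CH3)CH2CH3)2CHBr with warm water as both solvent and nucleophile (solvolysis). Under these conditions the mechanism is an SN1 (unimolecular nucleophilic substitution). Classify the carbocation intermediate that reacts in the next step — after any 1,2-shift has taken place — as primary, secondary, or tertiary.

tertiary

Step 1: Rate-determining heterolysis of the C–Br bond gives Br⁻ and a secondary carbocation.
Step 2: A 1,2-hydride shift from the adjacent sec-butyl carbon moves the positive charge from the secondary centre to an adjacent carbon, generating a more stable tertiary carbocation.
The cation rearranges from secondary to tertiary via a 1,2-hydride shift from the adjacent sec-butyl carbon; the tertiary cation is what reacts next.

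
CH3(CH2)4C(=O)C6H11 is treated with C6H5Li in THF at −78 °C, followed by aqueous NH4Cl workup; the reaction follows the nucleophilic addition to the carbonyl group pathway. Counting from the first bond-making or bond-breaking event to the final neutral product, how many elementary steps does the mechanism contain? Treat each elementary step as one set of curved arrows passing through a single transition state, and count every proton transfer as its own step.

2

Step 1: Nucleophilic addition: the carbanion-like carbon of C6H5Li adds to the carbonyl carbon, pushing the π(C=O) electron pair onto oxygen and giving a tetrahedral alkoxide.
Step 2: Protonation of the alkoxide by aqueous NH4Cl workup furnishes an alcohol.
Total: 2 elementary steps.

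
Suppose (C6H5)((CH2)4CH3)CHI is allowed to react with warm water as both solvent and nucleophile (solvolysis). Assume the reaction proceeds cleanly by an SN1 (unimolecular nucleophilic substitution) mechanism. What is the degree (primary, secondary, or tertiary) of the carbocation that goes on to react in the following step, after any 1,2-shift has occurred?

Step 1: Ionisation: the C–I σ-bond cleaves heterolytically; both bonding electrons depart with I⁻, leaving a secondary carbocation at the α-carbon.
No single 1,2-shift to an adjacent carbon would give a more-substituted cation, so no rearrangement occurs.

secondary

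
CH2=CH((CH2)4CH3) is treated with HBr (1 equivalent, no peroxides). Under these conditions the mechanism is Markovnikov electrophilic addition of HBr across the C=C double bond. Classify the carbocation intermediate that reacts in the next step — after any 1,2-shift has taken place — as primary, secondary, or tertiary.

Step 1: The π electrons of the C=C bond attack a proton of HBr; Markovnikov addition places the new C–H on the less-substituted alkene carbon, so the positive charge ends up on the more-substituted carbon — a secondary carbocation. The H–Br bond breaks heterolytically, releasing Br⁻.
No single 1,2-shift to an adjacent carbon would give a more-substituted cation, so no rearrangement occurs.

secondary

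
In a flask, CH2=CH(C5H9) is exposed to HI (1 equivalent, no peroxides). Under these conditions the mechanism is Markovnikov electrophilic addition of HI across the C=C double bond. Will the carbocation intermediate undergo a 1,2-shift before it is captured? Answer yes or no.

The first-formed carbocation is secondary.
The adjacent cyclopentyl carbon already bears 2 other carbon substituents and has a hydrogen to migrate; after a 1,2-hydride shift from that carbon the positive charge sits on a tertiary centre.
Tertiary is more stable than secondary, so the shift occurs.

yes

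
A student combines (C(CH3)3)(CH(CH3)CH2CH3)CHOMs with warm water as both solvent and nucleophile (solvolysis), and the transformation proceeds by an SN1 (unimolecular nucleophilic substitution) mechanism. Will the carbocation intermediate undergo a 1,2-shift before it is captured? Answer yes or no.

The first-formed carbocation is secondary.
The adjacent sec-butyl carbon already bears 2 other carbon substituents and has a hydrogen to migrate; after a 1,2-hydride shift from that carbon the positive charge sits on a tertiary centre.
Tertiary is more stable than secondary, so the shift occurs.

yes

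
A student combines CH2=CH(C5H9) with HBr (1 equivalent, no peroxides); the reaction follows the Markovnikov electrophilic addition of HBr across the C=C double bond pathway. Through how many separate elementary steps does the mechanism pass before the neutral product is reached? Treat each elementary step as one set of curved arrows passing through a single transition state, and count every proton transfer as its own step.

3

Step 1: Protonation of the alkene by HBr: the π bond acts as the nucleophile and picks up H⁺, giving the more stable (Markovnikov) secondary carbocation. The H–Br bond breaks heterolytically, releasing Br⁻.
Step 2: A hydride (H with its bonding pair) migrates from the adjacent cyclopentyl carbon to the cationic centre — a 1,2-hydride shift — upgrading the secondary cation to a tertiary one.
Step 3: Nucleophilic attack by Br⁻ on the carbocation completes the addition, giving R–Br.
Total: 3 elementary steps.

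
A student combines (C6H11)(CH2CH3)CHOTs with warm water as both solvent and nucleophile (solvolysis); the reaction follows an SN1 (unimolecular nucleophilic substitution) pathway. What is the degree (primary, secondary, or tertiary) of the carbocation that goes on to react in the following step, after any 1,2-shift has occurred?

tertiary

Step 1: Unassisted departure of TsO⁻ (taking the C–O bonding pair) generates a secondary carbocation.
Step 2: A hydride (H with its bonding pair) migrates from the adjacent cyclohexyl carbon to the cationic centre — a 1,2-hydride shift — upgrading the secondary cation to a tertiary one.
The cation rearranges from secondary to tertiary via a 1,2-hydride shift from the adjacent cyclohexyl carbon; the tertiary cation is what reacts next.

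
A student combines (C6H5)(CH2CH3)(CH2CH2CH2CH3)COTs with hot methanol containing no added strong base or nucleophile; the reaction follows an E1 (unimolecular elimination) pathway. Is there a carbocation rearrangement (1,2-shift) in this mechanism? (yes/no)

The first-formed carbocation is tertiary.
No single 1,2-shift to an adjacent carbon would produce a more-substituted cation than the one already present, so no rearrangement occurs.

no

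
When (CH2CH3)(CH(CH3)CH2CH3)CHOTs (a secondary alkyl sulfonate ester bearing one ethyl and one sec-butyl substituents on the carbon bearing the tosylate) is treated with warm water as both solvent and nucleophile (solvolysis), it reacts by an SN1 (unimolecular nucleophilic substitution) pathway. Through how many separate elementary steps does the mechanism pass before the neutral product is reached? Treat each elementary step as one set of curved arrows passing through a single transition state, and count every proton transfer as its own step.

4

Step 1: The C–O bond breaks with both electrons going to the tosylate; TsO⁻ leaves and a secondary carbocation remains.
Step 2: A 1,2-hydride shift from the adjacent sec-butyl carbon moves the positive charge from the secondary centre to an adjacent carbon, generating a more stable tertiary carbocation.
Step 3: A lone pair on the oxygen of H2O attacks the carbocation, forming a new C–O σ-bond and an oxonium ion.
Step 4: A second solvent molecule removes the proton on oxygen, giving the neutral alcohol product.
Total: 4 elementary steps.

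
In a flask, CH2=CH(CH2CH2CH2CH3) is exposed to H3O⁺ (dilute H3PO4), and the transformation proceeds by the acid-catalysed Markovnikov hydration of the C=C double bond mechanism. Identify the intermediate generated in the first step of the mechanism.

Step 1: Electrophilic addition begins with the π(C=C) electrons forming a bond to the proton of H3O⁺. Following Markovnikov's rule, the resulting cation is secondary. H2O is released.
After step 1 the species present is a secondary carbocation.

secondary carbocation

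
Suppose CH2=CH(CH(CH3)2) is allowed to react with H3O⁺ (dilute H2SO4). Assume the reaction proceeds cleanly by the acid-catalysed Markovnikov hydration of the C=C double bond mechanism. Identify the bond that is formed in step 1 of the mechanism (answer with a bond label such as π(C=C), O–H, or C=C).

C–H

Step 1: The π electrons of the C=C bond attack a proton of H3O⁺; Markovnikov addition places the new C–H on the less-substituted alkene carbon, so the positive charge ends up on the more-substituted carbon — a secondary carbocation. H2O is released.
The bond formed in this step is the C–H bond.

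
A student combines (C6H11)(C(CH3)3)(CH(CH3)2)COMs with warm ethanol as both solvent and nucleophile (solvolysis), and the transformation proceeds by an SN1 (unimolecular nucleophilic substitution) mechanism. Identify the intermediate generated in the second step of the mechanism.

Step 1: The C–O bond breaks with both electrons going to the mesylate; MsO⁻ leaves and a tertiary carbocation remains.
Step 2: CH3CH2OH donates an oxygen lone pair into the empty p orbital of the cation, giving a protonated ether (an oxonium ion).
After step 2 the species present is an oxonium ion.

oxonium ion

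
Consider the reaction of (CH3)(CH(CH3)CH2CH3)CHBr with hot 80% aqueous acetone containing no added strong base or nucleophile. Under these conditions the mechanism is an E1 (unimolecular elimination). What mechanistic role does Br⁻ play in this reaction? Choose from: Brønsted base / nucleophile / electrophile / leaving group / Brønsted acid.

Step 1: Rate-determining heterolysis of the C–Br bond gives Br⁻ and a secondary carbocation.
Br⁻ departs with both electrons of the breaking σ-bond — that is the definition of a leaving group.

leaving group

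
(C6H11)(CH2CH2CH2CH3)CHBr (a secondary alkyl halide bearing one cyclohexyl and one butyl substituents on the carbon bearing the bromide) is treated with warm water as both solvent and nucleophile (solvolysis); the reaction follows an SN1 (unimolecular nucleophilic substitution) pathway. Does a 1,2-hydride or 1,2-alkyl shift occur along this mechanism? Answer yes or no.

The first-formed carbocation is secondary.
The adjacent cyclohexyl carbon already bears 2 other carbon substituents and has a hydrogen to migrate; after a 1,2-hydride shift from that carbon the positive charge sits on a tertiary centre.
Tertiary is more stable than secondary, so the shift occurs.

yes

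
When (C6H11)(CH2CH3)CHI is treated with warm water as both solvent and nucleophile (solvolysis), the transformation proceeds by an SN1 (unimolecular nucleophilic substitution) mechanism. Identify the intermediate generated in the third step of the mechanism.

oxonium ion

Step 1: Unassisted departure of I⁻ (taking the C–I bonding pair) generates a secondary carbocation.
Step 2: A 1,2-hydride shift from the adjacent cyclohexyl carbon moves the positive charge from the secondary centre to an adjacent carbon, generating a more stable tertiary carbocation.
Step 3: H2O donates an oxygen lone pair into the empty p orbital of the cation, giving a protonated alcohol (an oxonium ion).
After step 3 the species present is an oxonium ion.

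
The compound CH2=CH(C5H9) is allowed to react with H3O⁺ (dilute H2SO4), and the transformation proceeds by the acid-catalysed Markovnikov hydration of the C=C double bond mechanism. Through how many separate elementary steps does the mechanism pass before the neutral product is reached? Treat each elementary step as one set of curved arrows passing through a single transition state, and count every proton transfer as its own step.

Step 1: The π electrons of the C=C bond attack a proton of H3O⁺; Markovnikov addition places the new C–H on the less-substituted alkene carbon, so the positive charge ends up on the more-substituted carbon — a secondary carbocation. H2O is released.
Step 2: Carbocation rearrangement: a 1,2-hydride shift from the adjacent cyclopentyl carbon converts the initially-formed secondary cation into the more stable tertiary cation.
Step 3: Water acts as the nucleophile: an oxygen lone pair bonds to the cationic carbon, giving an oxonium-ion intermediate.
Step 4: Proton transfer from the O–H of the oxonium ion to H2O completes the catalytic cycle and yields the alcohol.
Total: 4 elementary steps.

4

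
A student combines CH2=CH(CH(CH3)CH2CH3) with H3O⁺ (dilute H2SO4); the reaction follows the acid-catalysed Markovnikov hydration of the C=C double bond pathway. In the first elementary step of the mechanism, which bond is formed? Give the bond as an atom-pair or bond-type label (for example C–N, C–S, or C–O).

Step 1: Protonation of the alkene by H3O⁺: the π bond acts as the nucleophile and picks up H⁺, giving the more stable (Markovnikov) secondary carbocation. H2O is released.
The bond formed in this step is the C–H bond.

C–H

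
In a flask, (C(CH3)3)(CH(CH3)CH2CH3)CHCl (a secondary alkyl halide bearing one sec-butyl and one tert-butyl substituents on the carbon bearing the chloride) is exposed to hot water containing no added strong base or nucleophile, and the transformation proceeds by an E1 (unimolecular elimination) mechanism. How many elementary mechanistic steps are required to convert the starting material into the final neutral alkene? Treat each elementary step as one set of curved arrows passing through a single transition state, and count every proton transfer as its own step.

Step 1: The C–Cl bond breaks with both electrons going to the chloride; Cl⁻ leaves and a secondary carbocation remains.
Step 2: Carbocation rearrangement: a 1,2-hydride shift from the adjacent sec-butyl carbon converts the initially-formed secondary cation into the more stable tertiary cation.
Step 3: Loss of a β-proton to a water molecule of the solvent: the C–H bonding pair collapses toward the cationic carbon to form the C=C π bond, yielding the alkene.
Total: 3 elementary steps.

3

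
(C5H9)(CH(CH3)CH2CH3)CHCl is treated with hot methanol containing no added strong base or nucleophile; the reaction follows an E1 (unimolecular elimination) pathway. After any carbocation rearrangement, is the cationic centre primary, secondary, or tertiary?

Step 1: The C–Cl bond breaks with both electrons going to the chloride; Cl⁻ leaves and a secondary carbocation remains.
Step 2: Carbocation rearrangement: a 1,2-hydride shift from the adjacent sec-butyl carbon converts the initially-formed secondary cation into the more stable tertiary cation.
The cation rearranges from secondary to tertiary via a 1,2-hydride shift from the adjacent sec-butyl carbon; the tertiary cation is what reacts next.

tertiary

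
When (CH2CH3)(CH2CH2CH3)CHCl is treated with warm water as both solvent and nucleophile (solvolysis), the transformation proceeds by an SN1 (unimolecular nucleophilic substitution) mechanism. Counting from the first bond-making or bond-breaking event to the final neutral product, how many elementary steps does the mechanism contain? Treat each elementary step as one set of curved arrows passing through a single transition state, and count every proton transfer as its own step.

Step 1: Unassisted departure of Cl⁻ (taking the C–Cl bonding pair) generates a secondary carbocation.
(No 1,2-shift: no single shift to an adjacent carbon would give a more stable cation.)
Step 2: A lone pair on the oxygen of H2O attacks the carbocation, forming a new C–O σ-bond and an oxonium ion.
Step 3: Proton transfer from the O–H of the oxonium ion to a solvent molecule delivers the neutral alcohol.
Total: 3 elementary steps.

3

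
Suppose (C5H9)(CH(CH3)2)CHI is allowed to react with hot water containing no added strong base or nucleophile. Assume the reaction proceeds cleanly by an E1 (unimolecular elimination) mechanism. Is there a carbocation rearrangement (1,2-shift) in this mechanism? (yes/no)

yes

The first-formed carbocation is secondary.
The adjacent isopropyl carbon already bears 2 other carbon substituents and has a hydrogen to migrate; after a 1,2-hydride shift from that carbon the positive charge sits on a tertiary centre.
Tertiary is more stable than secondary, so the shift occurs.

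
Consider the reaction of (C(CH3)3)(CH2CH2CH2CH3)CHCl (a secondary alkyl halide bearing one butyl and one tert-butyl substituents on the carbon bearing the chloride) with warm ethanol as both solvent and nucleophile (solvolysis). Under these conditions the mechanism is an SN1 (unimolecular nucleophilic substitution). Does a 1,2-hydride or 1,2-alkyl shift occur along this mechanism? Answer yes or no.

yes

The first-formed carbocation is secondary.
The adjacent tert-butyl carbon has no hydrogen but bears methyl groups; migration of one methyl with its bonding pair (a 1,2-methyl shift) places the charge on a tertiary centre.
Tertiary is more stable than secondary, so the shift occurs.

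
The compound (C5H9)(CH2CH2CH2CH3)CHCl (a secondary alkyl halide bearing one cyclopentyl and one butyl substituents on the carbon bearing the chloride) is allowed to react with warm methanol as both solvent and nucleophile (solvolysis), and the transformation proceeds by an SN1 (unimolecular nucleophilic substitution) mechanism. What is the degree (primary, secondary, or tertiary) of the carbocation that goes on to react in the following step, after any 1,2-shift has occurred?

tertiary

Step 1: Rate-determining heterolysis of the C–Cl bond gives Cl⁻ and a secondary carbocation.
Step 2: A 1,2-hydride shift from the adjacent cyclopentyl carbon moves the positive charge from the secondary centre to an adjacent carbon, generating a more stable tertiary carbocation.
The cation rearranges from secondary to tertiary via a 1,2-hydride shift from the adjacent cyclopentyl carbon; the tertiary cation is what reacts next.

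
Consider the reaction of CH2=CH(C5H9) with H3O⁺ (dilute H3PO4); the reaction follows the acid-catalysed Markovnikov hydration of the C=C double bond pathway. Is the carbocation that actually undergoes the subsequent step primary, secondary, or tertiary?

Step 1: Protonation of the alkene by H3O⁺: the π bond acts as the nucleophile and picks up H⁺, giving the more stable (Markovnikov) secondary carbocation. H2O is released.
Step 2: Carbocation rearrangement: a 1,2-hydride shift from the adjacent cyclopentyl carbon converts the initially-formed secondary cation into the more stable tertiary cation.
The cation rearranges from secondary to tertiary via a 1,2-hydride shift from the adjacent cyclopentyl carbon; the tertiary cation is what reacts next.

tertiary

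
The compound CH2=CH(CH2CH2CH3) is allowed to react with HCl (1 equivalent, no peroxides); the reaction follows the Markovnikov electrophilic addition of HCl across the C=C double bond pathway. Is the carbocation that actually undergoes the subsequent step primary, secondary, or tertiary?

secondary

Step 1: Electrophilic addition begins with the π(C=C) electrons forming a bond to the proton of HCl. Following Markovnikov's rule, the resulting cation is secondary. The H–Cl bond breaks heterolytically, releasing Cl⁻.
No single 1,2-shift to an adjacent carbon would give a more-substituted cation, so no rearrangement occurs.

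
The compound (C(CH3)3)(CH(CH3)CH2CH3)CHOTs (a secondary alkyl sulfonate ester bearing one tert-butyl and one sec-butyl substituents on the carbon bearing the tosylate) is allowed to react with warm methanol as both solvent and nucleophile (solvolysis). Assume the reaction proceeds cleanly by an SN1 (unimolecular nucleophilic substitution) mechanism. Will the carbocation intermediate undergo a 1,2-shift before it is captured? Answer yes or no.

yes

The first-formed carbocation is secondary.
The adjacent sec-butyl carbon already bears 2 other carbon substituents and has a hydrogen to migrate; after a 1,2-hydride shift from that carbon the positive charge sits on a tertiary centre.
Tertiary is more stable than secondary, so the shift occurs.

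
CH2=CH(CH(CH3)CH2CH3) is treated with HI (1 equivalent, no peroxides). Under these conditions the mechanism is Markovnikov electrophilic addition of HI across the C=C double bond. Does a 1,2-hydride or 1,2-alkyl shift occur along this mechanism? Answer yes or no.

yes

The first-formed carbocation is secondary.
The adjacent sec-butyl carbon already bears 2 other carbon substituents and has a hydrogen to migrate; after a 1,2-hydride shift from that carbon the positive charge sits on a tertiary centre.
Tertiary is more stable than secondary, so the shift occurs.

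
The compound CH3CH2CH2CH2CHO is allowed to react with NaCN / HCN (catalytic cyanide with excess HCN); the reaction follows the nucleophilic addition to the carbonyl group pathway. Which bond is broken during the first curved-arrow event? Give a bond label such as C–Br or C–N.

π(C=O)

Step 1: A lone pair / filled orbital on CN⁻ attacks the electrophilic carbonyl carbon; the π(C=O) electrons shift onto oxygen, producing a tetrahedral alkoxide intermediate.
The bond broken in this step is the π(C=O) bond.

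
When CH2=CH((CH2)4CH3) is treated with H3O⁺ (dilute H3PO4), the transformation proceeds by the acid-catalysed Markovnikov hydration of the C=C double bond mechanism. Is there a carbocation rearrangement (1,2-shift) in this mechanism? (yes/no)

no

The first-formed carbocation is secondary.
No single 1,2-shift to an adjacent carbon would produce a more-substituted cation than the one already present, so no rearrangement occurs.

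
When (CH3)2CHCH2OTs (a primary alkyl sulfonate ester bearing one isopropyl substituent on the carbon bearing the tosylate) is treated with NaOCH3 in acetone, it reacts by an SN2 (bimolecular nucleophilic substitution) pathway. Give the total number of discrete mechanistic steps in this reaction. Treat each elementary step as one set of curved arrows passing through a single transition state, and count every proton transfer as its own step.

Step 1: The methoxide nucleophile donates a lone pair from O to the α-carbon in a backside attack; simultaneously the C–O σ-bond breaks and both of its electrons leave with TsO⁻. One concerted step with inversion of configuration.
Total: 1 elementary step.

1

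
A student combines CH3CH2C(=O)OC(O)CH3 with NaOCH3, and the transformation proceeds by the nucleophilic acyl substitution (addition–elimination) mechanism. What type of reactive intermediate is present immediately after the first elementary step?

tetrahedral intermediate

Step 1: CH3O⁻ adds to the carbonyl carbon; the C=O π electrons shift onto oxygen and a tetrahedral alkoxide intermediate forms.
After step 1 the species present is a tetrahedral intermediate.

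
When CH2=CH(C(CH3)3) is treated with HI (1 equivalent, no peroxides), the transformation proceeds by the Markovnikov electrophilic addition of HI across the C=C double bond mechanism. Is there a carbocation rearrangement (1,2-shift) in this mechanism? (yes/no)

yes

The first-formed carbocation is secondary.
The adjacent tert-butyl carbon has no hydrogen but bears methyl groups; migration of one methyl with its bonding pair (a 1,2-methyl shift) places the charge on a tertiary centre.
Tertiary is more stable than secondary, so the shift occurs.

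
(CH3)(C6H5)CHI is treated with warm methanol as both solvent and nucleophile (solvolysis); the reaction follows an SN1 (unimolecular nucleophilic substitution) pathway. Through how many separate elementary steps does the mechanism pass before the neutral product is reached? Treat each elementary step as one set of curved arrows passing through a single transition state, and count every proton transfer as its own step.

3

Step 1: Ionisation: the C–I σ-bond cleaves heterolytically; both bonding electrons depart with I⁻, leaving a secondary carbocation at the α-carbon.
(No 1,2-shift: no single shift to an adjacent carbon would give a more stable cation.)
Step 2: A lone pair on the oxygen of CH3OH attacks the carbocation, forming a new C–O σ-bond and an oxonium ion.
Step 3: A second solvent molecule removes the proton on oxygen, giving the neutral ether product.
Total: 3 elementary steps.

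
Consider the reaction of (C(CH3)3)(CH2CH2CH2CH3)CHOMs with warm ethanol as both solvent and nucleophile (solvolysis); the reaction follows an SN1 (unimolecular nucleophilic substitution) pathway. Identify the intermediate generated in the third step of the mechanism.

Step 1: Ionisation: the C–O σ-bond cleaves heterolytically; both bonding electrons depart with MsO⁻, leaving a secondary carbocation at the α-carbon.
Step 2: A methyl group with its bonding pair migrates from the adjacent tert-butyl carbon to the cationic centre — a 1,2-methyl shift — upgrading the secondary cation to a tertiary one.
Step 3: A lone pair on the oxygen of CH3CH2OH attacks the carbocation, forming a new C–O σ-bond and an oxonium ion.
After step 3 the species present is an oxonium ion.

oxonium ion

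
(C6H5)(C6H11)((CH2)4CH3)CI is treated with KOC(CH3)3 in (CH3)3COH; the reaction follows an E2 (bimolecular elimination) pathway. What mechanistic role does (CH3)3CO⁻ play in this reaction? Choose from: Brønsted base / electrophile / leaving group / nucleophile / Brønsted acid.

Step 1: In one step, (CH3)3CO⁻ pulls off a β-proton, the C–I bond cleaves, and a C=C double bond forms between the α- and β-carbons (E2, anti elimination).
(CH3)3CO⁻ accepts a proton in a proton-transfer step — a Brønsted base.

Brønsted base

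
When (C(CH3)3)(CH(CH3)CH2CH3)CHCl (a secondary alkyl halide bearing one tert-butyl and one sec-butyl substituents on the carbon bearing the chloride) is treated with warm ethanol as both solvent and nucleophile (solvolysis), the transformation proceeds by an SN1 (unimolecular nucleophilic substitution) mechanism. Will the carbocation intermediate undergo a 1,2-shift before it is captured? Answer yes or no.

The first-formed carbocation is secondary.
The adjacent sec-butyl carbon already bears 2 other carbon substituents and has a hydrogen to migrate; after a 1,2-hydride shift from that carbon the positive charge sits on a tertiary centre.
Tertiary is more stable than secondary, so the shift occurs.

yes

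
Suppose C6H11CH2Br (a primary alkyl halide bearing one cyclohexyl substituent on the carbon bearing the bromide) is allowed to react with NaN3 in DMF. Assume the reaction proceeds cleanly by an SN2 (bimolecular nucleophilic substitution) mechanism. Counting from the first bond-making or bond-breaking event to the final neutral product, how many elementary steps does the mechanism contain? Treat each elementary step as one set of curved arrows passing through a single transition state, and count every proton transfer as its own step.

1

Step 1: The azide nucleophile donates a lone pair from N to the α-carbon in a backside attack; simultaneously the C–Br σ-bond breaks and both of its electrons leave with Br⁻. One concerted step with inversion of configuration.
Total: 1 elementary step.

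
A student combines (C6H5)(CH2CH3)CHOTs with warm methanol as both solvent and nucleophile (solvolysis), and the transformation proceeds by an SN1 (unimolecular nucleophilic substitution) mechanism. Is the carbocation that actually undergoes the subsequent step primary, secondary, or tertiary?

secondary

Step 1: The C–O bond breaks with both electrons going to the tosylate; TsO⁻ leaves and a secondary carbocation remains.
No single 1,2-shift to an adjacent carbon would give a more-substituted cation, so no rearrangement occurs.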